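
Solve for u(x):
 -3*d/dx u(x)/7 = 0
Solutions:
 u(x) = C1


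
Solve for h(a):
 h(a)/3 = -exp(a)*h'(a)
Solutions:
 h(a) = C1*exp(exp(-a)/3)


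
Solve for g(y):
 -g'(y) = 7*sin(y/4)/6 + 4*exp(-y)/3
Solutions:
 g(y) = C1 + 14*cos(y/4)/3 + 4*exp(-y)/3


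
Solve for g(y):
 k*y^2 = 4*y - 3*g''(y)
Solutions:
 g(y) = C1 + C2*y - k*y^4/36 + 2*y^3/9


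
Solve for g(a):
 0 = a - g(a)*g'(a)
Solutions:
 g(a) = -sqrt(C1 + a^2)
 g(a) = sqrt(C1 + a^2)


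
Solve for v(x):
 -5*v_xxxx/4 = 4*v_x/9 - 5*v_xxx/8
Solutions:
 v(x) = C1 + C2*exp(x*(5*5^(1/3)/(8*sqrt(546) + 187)^(1/3) + 10 + 5^(2/3)*(8*sqrt(546) + 187)^(1/3))/60)*sin(sqrt(3)*5^(1/3)*x*(-5^(1/3)*(8*sqrt(546) + 187)^(1/3) + 5/(8*sqrt(546) + 187)^(1/3))/60) + C3*exp(x*(5*5^(1/3)/(8*sqrt(546) + 187)^(1/3) + 10 + 5^(2/3)*(8*sqrt(546) + 187)^(1/3))/60)*cos(sqrt(3)*5^(1/3)*x*(-5^(1/3)*(8*sqrt(546) + 187)^(1/3) + 5/(8*sqrt(546) + 187)^(1/3))/60) + C4*exp(x*(-5^(2/3)*(8*sqrt(546) + 187)^(1/3) - 5*5^(1/3)/(8*sqrt(546) + 187)^(1/3) + 5)/30)


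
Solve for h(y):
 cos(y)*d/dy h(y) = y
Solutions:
 h(y) = C1 + Integral(y/cos(y), y)


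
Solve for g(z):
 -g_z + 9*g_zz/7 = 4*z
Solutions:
 g(z) = C1 + C2*exp(7*z/9) - 2*z^2 - 36*z/7


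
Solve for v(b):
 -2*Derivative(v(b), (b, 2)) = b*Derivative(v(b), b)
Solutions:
 v(b) = C1 + C2*erf(b/2)


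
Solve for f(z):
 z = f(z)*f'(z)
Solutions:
 f(z) = -sqrt(C1 + z^2)
 f(z) = sqrt(C1 + z^2)


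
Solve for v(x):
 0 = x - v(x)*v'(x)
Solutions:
 v(x) = -sqrt(C1 + x^2)
 v(x) = sqrt(C1 + x^2)


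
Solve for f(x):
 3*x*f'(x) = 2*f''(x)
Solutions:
 f(x) = C1 + C2*erfi(sqrt(3)*x/2)


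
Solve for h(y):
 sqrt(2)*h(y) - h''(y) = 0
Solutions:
 h(y) = C1*exp(-2^(1/4)*y) + C2*exp(2^(1/4)*y)


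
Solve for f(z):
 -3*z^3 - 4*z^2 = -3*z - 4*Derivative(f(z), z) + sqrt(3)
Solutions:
 f(z) = C1 + 3*z^4/16 + z^3/3 - 3*z^2/8 + sqrt(3)*z/4


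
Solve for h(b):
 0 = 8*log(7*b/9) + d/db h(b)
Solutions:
 h(b) = C1 - 8*b*log(b) + b*log(43046721/5764801) + 8*b


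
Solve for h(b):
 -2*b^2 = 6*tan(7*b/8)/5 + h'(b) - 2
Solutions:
 h(b) = C1 - 2*b^3/3 + 2*b + 48*log(cos(7*b/8))/35


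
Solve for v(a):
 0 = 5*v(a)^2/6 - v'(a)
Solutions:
 v(a) = -6/(C1 + 5*a)


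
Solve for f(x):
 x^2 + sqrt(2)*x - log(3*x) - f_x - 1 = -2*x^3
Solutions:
 f(x) = C1 + x^4/2 + x^3/3 + sqrt(2)*x^2/2 - x*log(x) - x*log(3)


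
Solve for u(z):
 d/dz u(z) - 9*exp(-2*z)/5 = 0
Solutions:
 u(z) = C1 - 9*exp(-2*z)/10


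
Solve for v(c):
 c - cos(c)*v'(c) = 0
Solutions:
 v(c) = C1 + Integral(c/cos(c), c)


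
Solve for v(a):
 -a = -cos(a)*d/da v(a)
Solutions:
 v(a) = C1 + Integral(a/cos(a), a)


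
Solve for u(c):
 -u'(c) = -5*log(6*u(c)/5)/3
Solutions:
 3*Integral(1/(-log(_y) - log(6) + log(5)), (_y, u(c)))/5 = C1 - c


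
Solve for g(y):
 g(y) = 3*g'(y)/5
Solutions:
 g(y) = C1*exp(5*y/3)


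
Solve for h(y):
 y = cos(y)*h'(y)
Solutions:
 h(y) = C1 + Integral(y/cos(y), y)


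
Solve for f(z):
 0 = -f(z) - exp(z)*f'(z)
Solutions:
 f(z) = C1*exp(exp(-z))


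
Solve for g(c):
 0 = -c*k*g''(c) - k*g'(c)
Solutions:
 g(c) = C1 + C2*log(c)


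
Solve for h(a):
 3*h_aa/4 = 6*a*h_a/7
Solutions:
 h(a) = C1 + C2*erfi(2*sqrt(7)*a/7)


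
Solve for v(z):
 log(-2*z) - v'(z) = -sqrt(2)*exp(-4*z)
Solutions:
 v(z) = C1 + z*log(-z) + z*(-1 + log(2)) - sqrt(2)*exp(-4*z)/4


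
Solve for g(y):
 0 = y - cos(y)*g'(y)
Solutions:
 g(y) = C1 + Integral(y/cos(y), y)


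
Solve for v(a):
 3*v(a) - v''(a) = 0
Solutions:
 v(a) = C1*exp(-sqrt(3)*a) + C2*exp(sqrt(3)*a)


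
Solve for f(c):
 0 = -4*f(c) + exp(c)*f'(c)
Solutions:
 f(c) = C1*exp(-4*exp(-c))


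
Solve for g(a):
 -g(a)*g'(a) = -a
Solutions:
 g(a) = -sqrt(C1 + a^2)
 g(a) = sqrt(C1 + a^2)


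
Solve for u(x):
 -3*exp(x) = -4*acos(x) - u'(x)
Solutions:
 u(x) = C1 - 4*x*acos(x) + 4*sqrt(1 - x^2) + 3*exp(x)


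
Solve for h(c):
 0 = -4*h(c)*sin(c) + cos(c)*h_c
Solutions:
 h(c) = C1/cos(c)^4


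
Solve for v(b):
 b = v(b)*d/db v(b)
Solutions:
 v(b) = -sqrt(C1 + b^2)
 v(b) = sqrt(C1 + b^2)


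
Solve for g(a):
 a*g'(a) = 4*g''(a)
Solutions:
 g(a) = C1 + C2*erfi(sqrt(2)*a/4)


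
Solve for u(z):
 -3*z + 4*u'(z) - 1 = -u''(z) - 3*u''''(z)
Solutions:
 u(z) = C1 + C4*exp(-z) + 3*z^2/8 + z/16 + (C2*sin(sqrt(39)*z/6) + C3*cos(sqrt(39)*z/6))*exp(z/2)


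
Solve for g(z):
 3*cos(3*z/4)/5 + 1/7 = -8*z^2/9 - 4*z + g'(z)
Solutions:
 g(z) = C1 + 8*z^3/27 + 2*z^2 + z/7 + 4*sin(3*z/4)/5


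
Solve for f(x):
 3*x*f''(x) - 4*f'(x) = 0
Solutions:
 f(x) = C1 + C2*x^(7/3)


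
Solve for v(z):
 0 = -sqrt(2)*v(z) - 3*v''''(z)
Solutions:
 v(z) = (C1*sin(2^(5/8)*3^(3/4)*z/6) + C2*cos(2^(5/8)*3^(3/4)*z/6))*exp(-2^(5/8)*3^(3/4)*z/6) + (C3*sin(2^(5/8)*3^(3/4)*z/6) + C4*cos(2^(5/8)*3^(3/4)*z/6))*exp(2^(5/8)*3^(3/4)*z/6)


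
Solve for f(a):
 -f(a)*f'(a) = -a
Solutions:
 f(a) = -sqrt(C1 + a^2)
 f(a) = sqrt(C1 + a^2)


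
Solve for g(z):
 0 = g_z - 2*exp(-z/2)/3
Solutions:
 g(z) = C1 - 4*exp(-z/2)/3


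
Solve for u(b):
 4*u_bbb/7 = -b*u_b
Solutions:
 u(b) = C1 + Integral(C2*airyai(-14^(1/3)*b/2) + C3*airybi(-14^(1/3)*b/2), b)


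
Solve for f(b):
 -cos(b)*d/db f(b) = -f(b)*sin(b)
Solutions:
 f(b) = C1/cos(b)


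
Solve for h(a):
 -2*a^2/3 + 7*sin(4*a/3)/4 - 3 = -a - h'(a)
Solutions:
 h(a) = C1 + 2*a^3/9 - a^2/2 + 3*a + 21*cos(4*a/3)/16


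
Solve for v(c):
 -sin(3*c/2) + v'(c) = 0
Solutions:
 v(c) = C1 - 2*cos(3*c/2)/3


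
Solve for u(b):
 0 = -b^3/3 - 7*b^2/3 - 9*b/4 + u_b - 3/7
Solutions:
 u(b) = C1 + b^4/12 + 7*b^3/9 + 9*b^2/8 + 3*b/7


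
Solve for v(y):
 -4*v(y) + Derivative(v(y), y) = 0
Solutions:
 v(y) = C1*exp(4*y)


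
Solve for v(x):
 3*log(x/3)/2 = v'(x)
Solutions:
 v(x) = C1 + 3*x*log(x)/2 - 3*x*log(3)/2 - 3*x/2


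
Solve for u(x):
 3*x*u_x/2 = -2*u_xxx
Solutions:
 u(x) = C1 + Integral(C2*airyai(-6^(1/3)*x/2) + C3*airybi(-6^(1/3)*x/2), x)


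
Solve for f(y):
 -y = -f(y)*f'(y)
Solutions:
 f(y) = -sqrt(C1 + y^2)
 f(y) = sqrt(C1 + y^2)


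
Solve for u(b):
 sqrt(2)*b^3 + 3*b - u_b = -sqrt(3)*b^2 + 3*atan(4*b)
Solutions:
 u(b) = C1 + sqrt(2)*b^4/4 + sqrt(3)*b^3/3 + 3*b^2/2 - 3*b*atan(4*b) + 3*log(16*b^2 + 1)/8


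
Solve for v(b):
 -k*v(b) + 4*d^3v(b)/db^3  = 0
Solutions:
 v(b) = C1*exp(2^(1/3)*b*k^(1/3)/2) + C2*exp(2^(1/3)*b*k^(1/3)*(-1 + sqrt(3)*I)/4) + C3*exp(-2^(1/3)*b*k^(1/3)*(1 + sqrt(3)*I)/4)


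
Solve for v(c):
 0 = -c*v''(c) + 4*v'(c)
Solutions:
 v(c) = C1 + C2*c^5


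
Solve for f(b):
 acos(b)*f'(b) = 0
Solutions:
 f(b) = C1


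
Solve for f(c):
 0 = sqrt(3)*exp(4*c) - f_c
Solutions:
 f(c) = C1 + sqrt(3)*exp(4*c)/4


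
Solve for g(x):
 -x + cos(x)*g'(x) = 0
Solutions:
 g(x) = C1 + Integral(x/cos(x), x)


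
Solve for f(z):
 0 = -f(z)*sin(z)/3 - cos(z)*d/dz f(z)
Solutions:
 f(z) = C1*cos(z)^(1/3)


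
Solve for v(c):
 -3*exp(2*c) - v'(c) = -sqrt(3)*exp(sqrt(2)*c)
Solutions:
 v(c) = C1 - 3*exp(2*c)/2 + sqrt(6)*exp(sqrt(2)*c)/2


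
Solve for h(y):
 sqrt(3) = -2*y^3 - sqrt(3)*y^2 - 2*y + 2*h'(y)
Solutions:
 h(y) = C1 + y^4/4 + sqrt(3)*y^3/6 + y^2/2 + sqrt(3)*y/2


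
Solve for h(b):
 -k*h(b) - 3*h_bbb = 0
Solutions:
 h(b) = C1*exp(3^(2/3)*b*(-k)^(1/3)/3) + C2*exp(b*(-k)^(1/3)*(-3^(2/3) + 3*3^(1/6)*I)/6) + C3*exp(-b*(-k)^(1/3)*(3^(2/3) + 3*3^(1/6)*I)/6)


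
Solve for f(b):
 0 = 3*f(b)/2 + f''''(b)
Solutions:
 f(b) = (C1*sin(6^(1/4)*b/2) + C2*cos(6^(1/4)*b/2))*exp(-6^(1/4)*b/2) + (C3*sin(6^(1/4)*b/2) + C4*cos(6^(1/4)*b/2))*exp(6^(1/4)*b/2)


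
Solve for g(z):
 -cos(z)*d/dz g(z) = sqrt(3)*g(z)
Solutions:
 g(z) = C1*(sin(z) - 1)^(sqrt(3)/2)/(sin(z) + 1)^(sqrt(3)/2)


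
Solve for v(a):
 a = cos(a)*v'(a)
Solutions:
 v(a) = C1 + Integral(a/cos(a), a)


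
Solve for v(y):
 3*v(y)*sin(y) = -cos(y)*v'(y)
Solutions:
 v(y) = C1*cos(y)^3


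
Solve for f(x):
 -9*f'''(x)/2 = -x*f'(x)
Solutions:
 f(x) = C1 + Integral(C2*airyai(6^(1/3)*x/3) + C3*airybi(6^(1/3)*x/3), x)


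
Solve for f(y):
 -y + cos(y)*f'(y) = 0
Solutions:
 f(y) = C1 + Integral(y/cos(y), y)


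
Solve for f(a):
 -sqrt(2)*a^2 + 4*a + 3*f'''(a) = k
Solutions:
 f(a) = C1 + C2*a + C3*a^2 + sqrt(2)*a^5/180 - a^4/18 + a^3*k/18


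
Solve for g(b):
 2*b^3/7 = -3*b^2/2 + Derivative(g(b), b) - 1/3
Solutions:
 g(b) = C1 + b^4/14 + b^3/2 + b/3


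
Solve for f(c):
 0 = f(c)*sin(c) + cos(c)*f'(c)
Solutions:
 f(c) = C1*cos(c)


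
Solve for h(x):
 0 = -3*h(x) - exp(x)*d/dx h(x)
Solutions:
 h(x) = C1*exp(3*exp(-x))


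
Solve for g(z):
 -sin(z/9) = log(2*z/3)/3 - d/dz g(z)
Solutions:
 g(z) = C1 + z*log(z)/3 - z*log(3)/3 - z/3 + z*log(2)/3 - 9*cos(z/9)


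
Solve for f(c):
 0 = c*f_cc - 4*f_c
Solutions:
 f(c) = C1 + C2*c^5


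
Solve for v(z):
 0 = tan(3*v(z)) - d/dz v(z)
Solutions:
 v(z) = -asin(C1*exp(3*z))/3 + pi/3
 v(z) = asin(C1*exp(3*z))/3


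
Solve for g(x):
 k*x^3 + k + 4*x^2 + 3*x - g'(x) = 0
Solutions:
 g(x) = C1 + k*x^4/4 + k*x + 4*x^3/3 + 3*x^2/2


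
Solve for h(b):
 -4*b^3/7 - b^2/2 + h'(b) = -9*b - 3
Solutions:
 h(b) = C1 + b^4/7 + b^3/6 - 9*b^2/2 - 3*b


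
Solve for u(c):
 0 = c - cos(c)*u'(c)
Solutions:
 u(c) = C1 + Integral(c/cos(c), c)


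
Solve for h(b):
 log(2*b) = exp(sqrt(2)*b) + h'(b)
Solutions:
 h(b) = C1 + b*log(b) + b*(-1 + log(2)) - sqrt(2)*exp(sqrt(2)*b)/2


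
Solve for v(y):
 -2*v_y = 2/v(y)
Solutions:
 v(y) = -sqrt(C1 - 2*y)
 v(y) = sqrt(C1 - 2*y)


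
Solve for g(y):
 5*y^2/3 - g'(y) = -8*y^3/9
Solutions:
 g(y) = C1 + 2*y^4/9 + 5*y^3/9


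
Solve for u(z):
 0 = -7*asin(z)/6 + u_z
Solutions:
 u(z) = C1 + 7*z*asin(z)/6 + 7*sqrt(1 - z^2)/6


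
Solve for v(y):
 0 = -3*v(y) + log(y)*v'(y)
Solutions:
 v(y) = C1*exp(3*li(y))


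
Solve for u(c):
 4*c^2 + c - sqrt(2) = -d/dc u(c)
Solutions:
 u(c) = C1 - 4*c^3/3 - c^2/2 + sqrt(2)*c


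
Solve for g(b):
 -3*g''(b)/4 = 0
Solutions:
 g(b) = C1 + C2*b


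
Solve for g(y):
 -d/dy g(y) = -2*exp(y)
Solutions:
 g(y) = C1 + 2*exp(y)


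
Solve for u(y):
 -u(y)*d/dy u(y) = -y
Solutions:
 u(y) = -sqrt(C1 + y^2)
 u(y) = sqrt(C1 + y^2)


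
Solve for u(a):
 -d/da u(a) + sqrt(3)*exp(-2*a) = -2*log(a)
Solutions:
 u(a) = C1 + 2*a*log(a) - 2*a - sqrt(3)*exp(-2*a)/2


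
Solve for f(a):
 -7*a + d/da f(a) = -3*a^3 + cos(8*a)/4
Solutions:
 f(a) = C1 - 3*a^4/4 + 7*a^2/2 + sin(8*a)/32


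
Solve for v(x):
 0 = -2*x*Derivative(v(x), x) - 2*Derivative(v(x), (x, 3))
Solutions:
 v(x) = C1 + Integral(C2*airyai(-x) + C3*airybi(-x), x)


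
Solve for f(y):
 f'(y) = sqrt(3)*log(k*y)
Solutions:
 f(y) = C1 + sqrt(3)*y*log(k*y) - sqrt(3)*y


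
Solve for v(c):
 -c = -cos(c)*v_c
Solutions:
 v(c) = C1 + Integral(c/cos(c), c)


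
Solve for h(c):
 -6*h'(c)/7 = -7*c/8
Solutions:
 h(c) = C1 + 49*c^2/96


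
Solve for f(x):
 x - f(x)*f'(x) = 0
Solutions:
 f(x) = -sqrt(C1 + x^2)
 f(x) = sqrt(C1 + x^2)


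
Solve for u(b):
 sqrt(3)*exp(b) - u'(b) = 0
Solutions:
 u(b) = C1 + sqrt(3)*exp(b)


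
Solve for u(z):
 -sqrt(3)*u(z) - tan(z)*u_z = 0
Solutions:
 u(z) = C1/sin(z)^(sqrt(3))


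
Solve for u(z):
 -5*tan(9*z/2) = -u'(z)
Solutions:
 u(z) = C1 - 10*log(cos(9*z/2))/9


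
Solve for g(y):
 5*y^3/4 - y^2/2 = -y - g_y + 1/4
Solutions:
 g(y) = C1 - 5*y^4/16 + y^3/6 - y^2/2 + y/4


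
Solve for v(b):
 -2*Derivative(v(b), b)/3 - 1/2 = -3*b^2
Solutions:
 v(b) = C1 + 3*b^3/2 - 3*b/4


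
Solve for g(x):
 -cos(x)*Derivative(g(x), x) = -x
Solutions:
 g(x) = C1 + Integral(x/cos(x), x)


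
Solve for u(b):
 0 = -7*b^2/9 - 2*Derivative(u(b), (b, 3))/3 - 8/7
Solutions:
 u(b) = C1 + C2*b + C3*b^2 - 7*b^5/360 - 2*b^3/7


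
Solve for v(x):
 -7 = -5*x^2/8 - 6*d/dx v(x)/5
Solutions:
 v(x) = C1 - 25*x^3/144 + 35*x/6


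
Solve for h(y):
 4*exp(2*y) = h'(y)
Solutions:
 h(y) = C1 + 2*exp(2*y)


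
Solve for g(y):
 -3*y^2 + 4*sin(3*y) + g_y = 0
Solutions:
 g(y) = C1 + y^3 + 4*cos(3*y)/3


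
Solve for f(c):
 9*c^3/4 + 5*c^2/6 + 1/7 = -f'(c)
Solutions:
 f(c) = C1 - 9*c^4/16 - 5*c^3/18 - c/7


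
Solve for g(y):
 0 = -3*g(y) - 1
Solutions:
 g(y) = -1/3


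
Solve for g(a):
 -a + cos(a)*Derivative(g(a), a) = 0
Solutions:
 g(a) = C1 + Integral(a/cos(a), a)


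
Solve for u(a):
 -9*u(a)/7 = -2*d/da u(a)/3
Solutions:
 u(a) = C1*exp(27*a/14)


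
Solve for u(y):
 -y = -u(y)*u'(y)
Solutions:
 u(y) = -sqrt(C1 + y^2)
 u(y) = sqrt(C1 + y^2)


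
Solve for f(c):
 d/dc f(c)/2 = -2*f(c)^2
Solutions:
 f(c) = 1/(C1 + 4*c)


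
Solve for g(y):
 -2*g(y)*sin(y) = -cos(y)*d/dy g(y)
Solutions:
 g(y) = C1/cos(y)^2


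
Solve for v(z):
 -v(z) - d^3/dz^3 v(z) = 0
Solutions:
 v(z) = C3*exp(-z) + (C1*sin(sqrt(3)*z/2) + C2*cos(sqrt(3)*z/2))*exp(z/2)


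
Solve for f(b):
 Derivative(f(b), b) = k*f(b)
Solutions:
 f(b) = C1*exp(b*k)


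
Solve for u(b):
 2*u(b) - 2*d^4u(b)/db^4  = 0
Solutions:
 u(b) = C1*exp(-b) + C2*exp(b) + C3*sin(b) + C4*cos(b)


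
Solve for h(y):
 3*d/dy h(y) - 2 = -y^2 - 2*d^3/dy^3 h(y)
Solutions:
 h(y) = C1 + C2*sin(sqrt(6)*y/2) + C3*cos(sqrt(6)*y/2) - y^3/9 + 10*y/9


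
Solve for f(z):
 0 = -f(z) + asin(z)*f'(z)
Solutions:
 f(z) = C1*exp(Integral(1/asin(z), z))


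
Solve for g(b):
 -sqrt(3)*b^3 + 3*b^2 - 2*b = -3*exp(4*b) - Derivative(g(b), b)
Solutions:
 g(b) = C1 + sqrt(3)*b^4/4 - b^3 + b^2 - 3*exp(4*b)/4


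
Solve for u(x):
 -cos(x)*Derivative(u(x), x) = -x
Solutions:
 u(x) = C1 + Integral(x/cos(x), x)


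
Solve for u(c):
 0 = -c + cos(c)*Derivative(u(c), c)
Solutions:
 u(c) = C1 + Integral(c/cos(c), c)


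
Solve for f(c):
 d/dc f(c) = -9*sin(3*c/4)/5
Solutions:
 f(c) = C1 + 12*cos(3*c/4)/5


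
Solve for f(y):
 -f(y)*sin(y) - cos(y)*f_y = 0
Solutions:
 f(y) = C1*cos(y)


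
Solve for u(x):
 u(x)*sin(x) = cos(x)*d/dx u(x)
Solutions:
 u(x) = C1/cos(x)


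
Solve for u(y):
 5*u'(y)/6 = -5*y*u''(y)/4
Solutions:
 u(y) = C1 + C2*y^(1/3)


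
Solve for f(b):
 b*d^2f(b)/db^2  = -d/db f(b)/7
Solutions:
 f(b) = C1 + C2*b^(6/7)


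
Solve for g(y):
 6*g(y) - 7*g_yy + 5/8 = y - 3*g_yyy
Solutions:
 g(y) = C1*exp(y*(49/(sqrt(43) + 386/27)^(1/3) + 9*(sqrt(43) + 386/27)^(1/3) + 42)/54)*sin(sqrt(3)*y*(-9*(sqrt(43) + 386/27)^(1/3) + 49/(sqrt(43) + 386/27)^(1/3))/54) + C2*exp(y*(49/(sqrt(43) + 386/27)^(1/3) + 9*(sqrt(43) + 386/27)^(1/3) + 42)/54)*cos(sqrt(3)*y*(-9*(sqrt(43) + 386/27)^(1/3) + 49/(sqrt(43) + 386/27)^(1/3))/54) + C3*exp(y*(-9*(sqrt(43) + 386/27)^(1/3) - 49/(sqrt(43) + 386/27)^(1/3) + 21)/27) + y/6 - 5/48


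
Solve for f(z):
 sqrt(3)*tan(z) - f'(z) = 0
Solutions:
 f(z) = C1 - sqrt(3)*log(cos(z))


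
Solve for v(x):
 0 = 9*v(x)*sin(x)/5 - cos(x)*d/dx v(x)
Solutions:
 v(x) = C1/cos(x)^(9/5)


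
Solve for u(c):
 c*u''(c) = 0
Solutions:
 u(c) = C1 + C2*c


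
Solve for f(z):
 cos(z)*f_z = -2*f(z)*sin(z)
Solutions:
 f(z) = C1*cos(z)^2


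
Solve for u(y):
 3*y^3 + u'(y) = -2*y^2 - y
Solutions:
 u(y) = C1 - 3*y^4/4 - 2*y^3/3 - y^2/2


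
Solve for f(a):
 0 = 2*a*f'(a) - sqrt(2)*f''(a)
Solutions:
 f(a) = C1 + C2*erfi(2^(3/4)*a/2)


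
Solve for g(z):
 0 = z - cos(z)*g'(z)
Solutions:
 g(z) = C1 + Integral(z/cos(z), z)


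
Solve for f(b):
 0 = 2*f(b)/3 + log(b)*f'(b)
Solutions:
 f(b) = C1*exp(-2*li(b)/3)


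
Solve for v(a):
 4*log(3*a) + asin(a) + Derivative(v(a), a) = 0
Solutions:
 v(a) = C1 - 4*a*log(a) - a*asin(a) - 4*a*log(3) + 4*a - sqrt(1 - a^2)


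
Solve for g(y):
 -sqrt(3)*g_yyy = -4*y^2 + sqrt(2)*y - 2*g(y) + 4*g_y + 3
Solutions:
 g(y) = C1*exp(-y*(-4*3^(1/3)/(9 + sqrt(81 + 64*sqrt(3)))^(1/3) + 3^(1/6)*(9 + sqrt(81 + 64*sqrt(3)))^(1/3))/6)*sin(y*(4*3^(5/6)/(9 + sqrt(81 + 64*sqrt(3)))^(1/3) + 3^(2/3)*(9 + sqrt(81 + 64*sqrt(3)))^(1/3))/6) + C2*exp(-y*(-4*3^(1/3)/(9 + sqrt(81 + 64*sqrt(3)))^(1/3) + 3^(1/6)*(9 + sqrt(81 + 64*sqrt(3)))^(1/3))/6)*cos(y*(4*3^(5/6)/(9 + sqrt(81 + 64*sqrt(3)))^(1/3) + 3^(2/3)*(9 + sqrt(81 + 64*sqrt(3)))^(1/3))/6) + C3*exp(y*(-4*3^(1/3)/(9 + sqrt(81 + 64*sqrt(3)))^(1/3) + 3^(1/6)*(9 + sqrt(81 + 64*sqrt(3)))^(1/3))/3) - 2*y^2 - 8*y + sqrt(2)*y/2 - 29/2 + sqrt(2)


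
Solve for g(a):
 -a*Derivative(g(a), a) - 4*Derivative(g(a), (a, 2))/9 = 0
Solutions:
 g(a) = C1 + C2*erf(3*sqrt(2)*a/4)


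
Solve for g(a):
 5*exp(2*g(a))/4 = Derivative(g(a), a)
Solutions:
 g(a) = log(-sqrt(-1/(C1 + 5*a))) + log(2)/2
 g(a) = log(-1/(C1 + 5*a))/2 + log(2)/2


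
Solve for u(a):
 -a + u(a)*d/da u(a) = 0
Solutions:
 u(a) = -sqrt(C1 + a^2)
 u(a) = sqrt(C1 + a^2)


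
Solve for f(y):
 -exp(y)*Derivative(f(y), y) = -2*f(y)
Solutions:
 f(y) = C1*exp(-2*exp(-y))


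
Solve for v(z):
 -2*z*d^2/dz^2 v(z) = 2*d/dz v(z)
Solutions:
 v(z) = C1 + C2*log(z)


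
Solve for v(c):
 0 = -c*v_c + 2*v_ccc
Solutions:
 v(c) = C1 + Integral(C2*airyai(2^(2/3)*c/2) + C3*airybi(2^(2/3)*c/2), c)


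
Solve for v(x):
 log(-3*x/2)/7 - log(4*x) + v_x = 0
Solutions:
 v(x) = C1 + 6*x*log(x)/7 + x*(-6 - log(3) + 15*log(2) - I*pi)/7


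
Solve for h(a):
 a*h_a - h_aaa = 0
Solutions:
 h(a) = C1 + Integral(C2*airyai(a) + C3*airybi(a), a)


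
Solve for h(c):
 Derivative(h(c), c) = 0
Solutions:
 h(c) = C1


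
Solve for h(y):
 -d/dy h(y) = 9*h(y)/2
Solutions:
 h(y) = C1*exp(-9*y/2)


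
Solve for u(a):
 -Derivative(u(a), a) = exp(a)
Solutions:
 u(a) = C1 - exp(a)


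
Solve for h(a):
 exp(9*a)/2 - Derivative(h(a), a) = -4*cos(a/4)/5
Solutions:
 h(a) = C1 + exp(9*a)/18 + 16*sin(a/4)/5


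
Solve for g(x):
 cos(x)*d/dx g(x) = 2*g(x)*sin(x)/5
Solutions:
 g(x) = C1/cos(x)^(2/5)


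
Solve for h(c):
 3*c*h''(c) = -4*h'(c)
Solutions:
 h(c) = C1 + C2/c^(1/3)


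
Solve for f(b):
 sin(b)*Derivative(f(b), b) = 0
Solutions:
 f(b) = C1


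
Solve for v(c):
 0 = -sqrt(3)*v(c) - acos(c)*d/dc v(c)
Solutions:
 v(c) = C1*exp(-sqrt(3)*Integral(1/acos(c), c))


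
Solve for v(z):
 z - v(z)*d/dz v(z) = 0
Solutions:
 v(z) = -sqrt(C1 + z^2)
 v(z) = sqrt(C1 + z^2)


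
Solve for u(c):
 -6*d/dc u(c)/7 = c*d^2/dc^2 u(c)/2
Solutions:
 u(c) = C1 + C2/c^(5/7)


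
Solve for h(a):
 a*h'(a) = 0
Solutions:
 h(a) = C1


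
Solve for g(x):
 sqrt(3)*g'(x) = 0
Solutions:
 g(x) = C1


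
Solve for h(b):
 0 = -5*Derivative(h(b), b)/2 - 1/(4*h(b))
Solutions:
 h(b) = -sqrt(C1 - 5*b)/5
 h(b) = sqrt(C1 - 5*b)/5


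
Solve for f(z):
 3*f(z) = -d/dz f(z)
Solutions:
 f(z) = C1*exp(-3*z)


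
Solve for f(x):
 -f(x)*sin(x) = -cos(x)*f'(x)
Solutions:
 f(x) = C1/cos(x)


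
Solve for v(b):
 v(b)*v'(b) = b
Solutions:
 v(b) = -sqrt(C1 + b^2)
 v(b) = sqrt(C1 + b^2)


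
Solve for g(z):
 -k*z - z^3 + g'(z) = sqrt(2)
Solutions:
 g(z) = C1 + k*z^2/2 + z^4/4 + sqrt(2)*z


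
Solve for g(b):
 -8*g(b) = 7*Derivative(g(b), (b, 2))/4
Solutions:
 g(b) = C1*sin(4*sqrt(14)*b/7) + C2*cos(4*sqrt(14)*b/7)


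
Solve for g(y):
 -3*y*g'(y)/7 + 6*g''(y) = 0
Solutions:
 g(y) = C1 + C2*erfi(sqrt(7)*y/14)


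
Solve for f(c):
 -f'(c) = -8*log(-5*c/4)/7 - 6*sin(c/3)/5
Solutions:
 f(c) = C1 + 8*c*log(-c)/7 - 16*c*log(2)/7 - 8*c/7 + 8*c*log(5)/7 - 18*cos(c/3)/5


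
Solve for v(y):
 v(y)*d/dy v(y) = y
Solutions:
 v(y) = -sqrt(C1 + y^2)
 v(y) = sqrt(C1 + y^2)


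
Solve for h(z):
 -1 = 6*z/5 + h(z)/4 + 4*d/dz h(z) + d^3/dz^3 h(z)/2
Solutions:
 h(z) = C1*exp(-6^(1/3)*z*(-(9 + sqrt(24657))^(1/3) + 16*6^(1/3)/(9 + sqrt(24657))^(1/3))/12)*sin(2^(1/3)*3^(1/6)*z*(4*2^(1/3)/(9 + sqrt(24657))^(1/3) + 3^(2/3)*(9 + sqrt(24657))^(1/3)/12)) + C2*exp(-6^(1/3)*z*(-(9 + sqrt(24657))^(1/3) + 16*6^(1/3)/(9 + sqrt(24657))^(1/3))/12)*cos(2^(1/3)*3^(1/6)*z*(4*2^(1/3)/(9 + sqrt(24657))^(1/3) + 3^(2/3)*(9 + sqrt(24657))^(1/3)/12)) + C3*exp(6^(1/3)*z*(-(9 + sqrt(24657))^(1/3) + 16*6^(1/3)/(9 + sqrt(24657))^(1/3))/6) - 24*z/5 + 364/5


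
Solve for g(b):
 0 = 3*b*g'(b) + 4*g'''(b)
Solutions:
 g(b) = C1 + Integral(C2*airyai(-6^(1/3)*b/2) + C3*airybi(-6^(1/3)*b/2), b)


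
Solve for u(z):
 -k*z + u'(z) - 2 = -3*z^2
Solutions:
 u(z) = C1 + k*z^2/2 - z^3 + 2*z


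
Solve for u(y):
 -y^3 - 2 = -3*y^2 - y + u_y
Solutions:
 u(y) = C1 - y^4/4 + y^3 + y^2/2 - 2*y


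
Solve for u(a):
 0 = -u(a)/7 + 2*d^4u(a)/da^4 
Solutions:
 u(a) = C1*exp(-14^(3/4)*a/14) + C2*exp(14^(3/4)*a/14) + C3*sin(14^(3/4)*a/14) + C4*cos(14^(3/4)*a/14)


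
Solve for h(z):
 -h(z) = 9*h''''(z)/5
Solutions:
 h(z) = (C1*sin(5^(1/4)*sqrt(6)*z/6) + C2*cos(5^(1/4)*sqrt(6)*z/6))*exp(-5^(1/4)*sqrt(6)*z/6) + (C3*sin(5^(1/4)*sqrt(6)*z/6) + C4*cos(5^(1/4)*sqrt(6)*z/6))*exp(5^(1/4)*sqrt(6)*z/6)


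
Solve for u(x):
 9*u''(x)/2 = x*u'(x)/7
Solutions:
 u(x) = C1 + C2*erfi(sqrt(7)*x/21)


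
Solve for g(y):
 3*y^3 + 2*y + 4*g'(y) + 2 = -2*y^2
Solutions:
 g(y) = C1 - 3*y^4/16 - y^3/6 - y^2/4 - y/2


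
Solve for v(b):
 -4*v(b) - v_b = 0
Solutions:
 v(b) = C1*exp(-4*b)


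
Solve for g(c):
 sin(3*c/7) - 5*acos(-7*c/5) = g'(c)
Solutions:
 g(c) = C1 - 5*c*acos(-7*c/5) - 5*sqrt(25 - 49*c^2)/7 - 7*cos(3*c/7)/3


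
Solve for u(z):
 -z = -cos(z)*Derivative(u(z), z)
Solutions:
 u(z) = C1 + Integral(z/cos(z), z)


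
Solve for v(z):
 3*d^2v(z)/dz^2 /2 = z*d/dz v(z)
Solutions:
 v(z) = C1 + C2*erfi(sqrt(3)*z/3)


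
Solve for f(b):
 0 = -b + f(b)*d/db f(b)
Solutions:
 f(b) = -sqrt(C1 + b^2)
 f(b) = sqrt(C1 + b^2)


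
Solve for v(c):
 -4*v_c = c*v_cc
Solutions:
 v(c) = C1 + C2/c^3


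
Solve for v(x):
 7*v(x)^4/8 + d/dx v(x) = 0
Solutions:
 v(x) = (-3^(2/3)/3 - 3^(1/6)*I)*(1/(C1 + 7*x))^(1/3)
 v(x) = (-3^(2/3)/3 + 3^(1/6)*I)*(1/(C1 + 7*x))^(1/3)
 v(x) = 2*(1/(C1 + 21*x))^(1/3)


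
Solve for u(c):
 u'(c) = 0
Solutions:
 u(c) = C1


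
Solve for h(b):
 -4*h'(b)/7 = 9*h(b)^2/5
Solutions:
 h(b) = 20/(C1 + 63*b)


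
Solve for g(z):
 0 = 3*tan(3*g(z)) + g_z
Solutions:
 g(z) = -asin(C1*exp(-9*z))/3 + pi/3
 g(z) = asin(C1*exp(-9*z))/3


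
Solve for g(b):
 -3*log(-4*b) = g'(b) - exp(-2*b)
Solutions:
 g(b) = C1 - 3*b*log(-b) + 3*b*(1 - 2*log(2)) - exp(-2*b)/2


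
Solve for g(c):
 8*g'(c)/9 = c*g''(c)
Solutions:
 g(c) = C1 + C2*c^(17/9)


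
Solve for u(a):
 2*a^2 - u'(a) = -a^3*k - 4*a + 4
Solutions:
 u(a) = C1 + a^4*k/4 + 2*a^3/3 + 2*a^2 - 4*a


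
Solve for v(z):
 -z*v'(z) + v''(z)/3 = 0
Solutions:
 v(z) = C1 + C2*erfi(sqrt(6)*z/2)


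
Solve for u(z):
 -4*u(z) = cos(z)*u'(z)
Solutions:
 u(z) = C1*(sin(z)^2 - 2*sin(z) + 1)/(sin(z)^2 + 2*sin(z) + 1)


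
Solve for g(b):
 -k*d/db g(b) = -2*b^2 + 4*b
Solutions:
 g(b) = C1 + 2*b^3/(3*k) - 2*b^2/k


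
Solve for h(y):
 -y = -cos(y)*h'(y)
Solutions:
 h(y) = C1 + Integral(y/cos(y), y)


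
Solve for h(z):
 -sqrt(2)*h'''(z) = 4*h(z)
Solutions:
 h(z) = C3*exp(-sqrt(2)*z) + (C1*sin(sqrt(6)*z/2) + C2*cos(sqrt(6)*z/2))*exp(sqrt(2)*z/2)


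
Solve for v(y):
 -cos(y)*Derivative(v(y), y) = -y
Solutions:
 v(y) = C1 + Integral(y/cos(y), y)


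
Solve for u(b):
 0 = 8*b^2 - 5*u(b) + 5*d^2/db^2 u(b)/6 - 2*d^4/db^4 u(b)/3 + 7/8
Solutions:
 u(b) = 8*b^2/5 + (C1*sin(15^(1/4)*2^(3/4)*b*sin(atan(sqrt(455)/5)/2)/2) + C2*cos(15^(1/4)*2^(3/4)*b*sin(atan(sqrt(455)/5)/2)/2))*exp(-15^(1/4)*2^(3/4)*b*cos(atan(sqrt(455)/5)/2)/2) + (C3*sin(15^(1/4)*2^(3/4)*b*sin(atan(sqrt(455)/5)/2)/2) + C4*cos(15^(1/4)*2^(3/4)*b*sin(atan(sqrt(455)/5)/2)/2))*exp(15^(1/4)*2^(3/4)*b*cos(atan(sqrt(455)/5)/2)/2) + 17/24


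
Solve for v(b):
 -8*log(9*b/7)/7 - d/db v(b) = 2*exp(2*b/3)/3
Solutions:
 v(b) = C1 - 8*b*log(b)/7 + 8*b*(-2*log(3) + 1 + log(7))/7 - exp(2*b/3)


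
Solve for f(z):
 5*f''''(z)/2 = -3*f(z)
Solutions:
 f(z) = (C1*sin(10^(3/4)*3^(1/4)*z/10) + C2*cos(10^(3/4)*3^(1/4)*z/10))*exp(-10^(3/4)*3^(1/4)*z/10) + (C3*sin(10^(3/4)*3^(1/4)*z/10) + C4*cos(10^(3/4)*3^(1/4)*z/10))*exp(10^(3/4)*3^(1/4)*z/10)


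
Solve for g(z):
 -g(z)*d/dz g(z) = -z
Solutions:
 g(z) = -sqrt(C1 + z^2)
 g(z) = sqrt(C1 + z^2)


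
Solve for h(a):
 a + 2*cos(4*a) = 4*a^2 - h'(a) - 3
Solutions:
 h(a) = C1 + 4*a^3/3 - a^2/2 - 3*a - sin(4*a)/2


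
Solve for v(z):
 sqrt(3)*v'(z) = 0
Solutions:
 v(z) = C1


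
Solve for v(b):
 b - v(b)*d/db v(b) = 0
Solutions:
 v(b) = -sqrt(C1 + b^2)
 v(b) = sqrt(C1 + b^2)


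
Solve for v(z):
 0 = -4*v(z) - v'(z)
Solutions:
 v(z) = C1*exp(-4*z)


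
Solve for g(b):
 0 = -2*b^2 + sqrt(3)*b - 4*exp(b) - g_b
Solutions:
 g(b) = C1 - 2*b^3/3 + sqrt(3)*b^2/2 - 4*exp(b)


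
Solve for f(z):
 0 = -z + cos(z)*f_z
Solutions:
 f(z) = C1 + Integral(z/cos(z), z)


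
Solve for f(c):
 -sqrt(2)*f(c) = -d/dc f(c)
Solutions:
 f(c) = C1*exp(sqrt(2)*c)


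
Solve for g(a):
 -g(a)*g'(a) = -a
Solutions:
 g(a) = -sqrt(C1 + a^2)
 g(a) = sqrt(C1 + a^2)


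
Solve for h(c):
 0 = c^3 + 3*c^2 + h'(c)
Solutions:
 h(c) = C1 - c^4/4 - c^3


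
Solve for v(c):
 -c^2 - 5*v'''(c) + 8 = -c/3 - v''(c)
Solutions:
 v(c) = C1 + C2*c + C3*exp(c/5) + c^4/12 + 29*c^3/18 + 121*c^2/6


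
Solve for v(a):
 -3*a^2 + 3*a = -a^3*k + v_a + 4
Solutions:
 v(a) = C1 + a^4*k/4 - a^3 + 3*a^2/2 - 4*a


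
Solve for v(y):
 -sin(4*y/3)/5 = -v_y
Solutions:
 v(y) = C1 - 3*cos(4*y/3)/20


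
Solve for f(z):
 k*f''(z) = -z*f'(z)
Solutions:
 f(z) = C1 + C2*sqrt(k)*erf(sqrt(2)*z*sqrt(1/k)/2)


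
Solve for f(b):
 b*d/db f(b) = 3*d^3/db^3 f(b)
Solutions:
 f(b) = C1 + Integral(C2*airyai(3^(2/3)*b/3) + C3*airybi(3^(2/3)*b/3), b)


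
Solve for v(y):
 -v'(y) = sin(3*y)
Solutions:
 v(y) = C1 + cos(3*y)/3


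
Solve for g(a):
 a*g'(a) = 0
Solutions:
 g(a) = C1


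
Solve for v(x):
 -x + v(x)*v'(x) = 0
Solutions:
 v(x) = -sqrt(C1 + x^2)
 v(x) = sqrt(C1 + x^2)


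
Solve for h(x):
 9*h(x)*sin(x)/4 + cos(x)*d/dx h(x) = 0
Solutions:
 h(x) = C1*cos(x)^(9/4)


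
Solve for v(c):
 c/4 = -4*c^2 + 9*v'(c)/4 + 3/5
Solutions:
 v(c) = C1 + 16*c^3/27 + c^2/18 - 4*c/15


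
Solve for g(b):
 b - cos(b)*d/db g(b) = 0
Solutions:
 g(b) = C1 + Integral(b/cos(b), b)


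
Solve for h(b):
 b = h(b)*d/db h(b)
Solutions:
 h(b) = -sqrt(C1 + b^2)
 h(b) = sqrt(C1 + b^2)


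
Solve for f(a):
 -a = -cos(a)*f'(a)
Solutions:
 f(a) = C1 + Integral(a/cos(a), a)


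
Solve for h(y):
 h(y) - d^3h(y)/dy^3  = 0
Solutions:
 h(y) = C3*exp(y) + (C1*sin(sqrt(3)*y/2) + C2*cos(sqrt(3)*y/2))*exp(-y/2)


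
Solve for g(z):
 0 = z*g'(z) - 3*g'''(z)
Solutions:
 g(z) = C1 + Integral(C2*airyai(3^(2/3)*z/3) + C3*airybi(3^(2/3)*z/3), z)


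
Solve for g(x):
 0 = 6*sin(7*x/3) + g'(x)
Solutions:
 g(x) = C1 + 18*cos(7*x/3)/7


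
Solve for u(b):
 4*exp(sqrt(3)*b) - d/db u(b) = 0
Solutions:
 u(b) = C1 + 4*sqrt(3)*exp(sqrt(3)*b)/3


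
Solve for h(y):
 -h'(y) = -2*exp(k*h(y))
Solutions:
 h(y) = Piecewise((log(-1/(C1*k + 2*k*y))/k, Ne(k, 0)), (nan, True))
 h(y) = Piecewise((C1 + 2*y, Eq(k, 0)), (nan, True))


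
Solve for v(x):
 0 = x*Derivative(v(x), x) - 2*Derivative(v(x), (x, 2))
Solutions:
 v(x) = C1 + C2*erfi(x/2)


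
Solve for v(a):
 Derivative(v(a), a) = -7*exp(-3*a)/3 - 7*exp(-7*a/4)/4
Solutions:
 v(a) = C1 + 7*exp(-3*a)/9 + exp(-7*a/4)


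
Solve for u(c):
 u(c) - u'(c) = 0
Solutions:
 u(c) = C1*exp(c)


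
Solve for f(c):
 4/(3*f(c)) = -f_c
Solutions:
 f(c) = -sqrt(C1 - 24*c)/3
 f(c) = sqrt(C1 - 24*c)/3


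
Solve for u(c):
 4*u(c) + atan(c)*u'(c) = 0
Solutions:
 u(c) = C1*exp(-4*Integral(1/atan(c), c))


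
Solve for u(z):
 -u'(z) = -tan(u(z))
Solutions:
 u(z) = pi - asin(C1*exp(z))
 u(z) = asin(C1*exp(z))


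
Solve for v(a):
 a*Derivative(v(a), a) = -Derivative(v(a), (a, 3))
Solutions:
 v(a) = C1 + Integral(C2*airyai(-a) + C3*airybi(-a), a)


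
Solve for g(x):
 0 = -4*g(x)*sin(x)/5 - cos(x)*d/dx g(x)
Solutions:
 g(x) = C1*cos(x)^(4/5)


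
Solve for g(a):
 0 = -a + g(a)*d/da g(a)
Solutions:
 g(a) = -sqrt(C1 + a^2)
 g(a) = sqrt(C1 + a^2)


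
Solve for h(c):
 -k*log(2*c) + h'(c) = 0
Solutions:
 h(c) = C1 + c*k*log(c) - c*k + c*k*log(2)


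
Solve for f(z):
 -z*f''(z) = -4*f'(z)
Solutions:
 f(z) = C1 + C2*z^5


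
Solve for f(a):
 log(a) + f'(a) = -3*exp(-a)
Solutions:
 f(a) = C1 - a*log(a) + a + 3*exp(-a)


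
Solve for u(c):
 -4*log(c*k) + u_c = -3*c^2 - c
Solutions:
 u(c) = C1 - c^3 - c^2/2 + 4*c*log(c*k) - 4*c


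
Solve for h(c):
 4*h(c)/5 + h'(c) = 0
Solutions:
 h(c) = C1*exp(-4*c/5)


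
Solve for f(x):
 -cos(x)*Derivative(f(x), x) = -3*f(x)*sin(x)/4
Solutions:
 f(x) = C1/cos(x)^(3/4)


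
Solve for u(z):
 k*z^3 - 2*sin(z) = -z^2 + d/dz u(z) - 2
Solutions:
 u(z) = C1 + k*z^4/4 + z^3/3 + 2*z + 2*cos(z)


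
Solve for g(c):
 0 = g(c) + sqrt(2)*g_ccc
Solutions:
 g(c) = C3*exp(-2^(5/6)*c/2) + (C1*sin(2^(5/6)*sqrt(3)*c/4) + C2*cos(2^(5/6)*sqrt(3)*c/4))*exp(2^(5/6)*c/4)


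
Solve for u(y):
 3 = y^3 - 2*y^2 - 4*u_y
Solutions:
 u(y) = C1 + y^4/16 - y^3/6 - 3*y/4


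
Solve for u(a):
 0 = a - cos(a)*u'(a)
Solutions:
 u(a) = C1 + Integral(a/cos(a), a)


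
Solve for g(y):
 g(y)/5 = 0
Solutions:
 g(y) = 0


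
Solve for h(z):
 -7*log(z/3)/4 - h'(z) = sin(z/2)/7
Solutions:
 h(z) = C1 - 7*z*log(z)/4 + 7*z/4 + 7*z*log(3)/4 + 2*cos(z/2)/7


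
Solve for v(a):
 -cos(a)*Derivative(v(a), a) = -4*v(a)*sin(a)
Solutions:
 v(a) = C1/cos(a)^4


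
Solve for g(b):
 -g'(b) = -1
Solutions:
 g(b) = C1 + b


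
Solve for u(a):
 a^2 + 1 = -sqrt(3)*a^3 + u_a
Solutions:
 u(a) = C1 + sqrt(3)*a^4/4 + a^3/3 + a


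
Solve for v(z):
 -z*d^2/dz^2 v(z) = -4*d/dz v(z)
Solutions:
 v(z) = C1 + C2*z^5


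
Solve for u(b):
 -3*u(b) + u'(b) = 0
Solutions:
 u(b) = C1*exp(3*b)


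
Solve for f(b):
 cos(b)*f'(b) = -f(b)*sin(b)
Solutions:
 f(b) = C1*cos(b)


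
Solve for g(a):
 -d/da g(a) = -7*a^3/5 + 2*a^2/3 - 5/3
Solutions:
 g(a) = C1 + 7*a^4/20 - 2*a^3/9 + 5*a/3


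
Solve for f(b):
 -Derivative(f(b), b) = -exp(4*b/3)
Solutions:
 f(b) = C1 + 3*exp(4*b/3)/4


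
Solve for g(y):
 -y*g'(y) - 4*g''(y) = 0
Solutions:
 g(y) = C1 + C2*erf(sqrt(2)*y/4)


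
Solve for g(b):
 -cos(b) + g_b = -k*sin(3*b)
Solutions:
 g(b) = C1 + k*cos(3*b)/3 + sin(b)


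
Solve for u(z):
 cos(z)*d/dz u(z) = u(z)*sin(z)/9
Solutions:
 u(z) = C1/cos(z)^(1/9)


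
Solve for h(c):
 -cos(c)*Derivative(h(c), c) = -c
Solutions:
 h(c) = C1 + Integral(c/cos(c), c)


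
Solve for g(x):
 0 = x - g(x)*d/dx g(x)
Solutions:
 g(x) = -sqrt(C1 + x^2)
 g(x) = sqrt(C1 + x^2)


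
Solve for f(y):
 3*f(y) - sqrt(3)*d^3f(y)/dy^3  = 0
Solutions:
 f(y) = C3*exp(3^(1/6)*y) + (C1*sin(3^(2/3)*y/2) + C2*cos(3^(2/3)*y/2))*exp(-3^(1/6)*y/2)


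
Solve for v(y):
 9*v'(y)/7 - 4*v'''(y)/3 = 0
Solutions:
 v(y) = C1 + C2*exp(-3*sqrt(21)*y/14) + C3*exp(3*sqrt(21)*y/14)


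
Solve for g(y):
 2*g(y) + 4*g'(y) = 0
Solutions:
 g(y) = C1*exp(-y/2)


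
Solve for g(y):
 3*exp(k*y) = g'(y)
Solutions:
 g(y) = C1 + 3*exp(k*y)/k


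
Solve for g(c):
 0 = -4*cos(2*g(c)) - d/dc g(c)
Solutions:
 g(c) = -asin((C1 + exp(16*c))/(C1 - exp(16*c)))/2 + pi/2
 g(c) = asin((C1 + exp(16*c))/(C1 - exp(16*c)))/2


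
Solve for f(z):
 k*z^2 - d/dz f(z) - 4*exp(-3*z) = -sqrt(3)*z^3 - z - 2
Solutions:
 f(z) = C1 + k*z^3/3 + sqrt(3)*z^4/4 + z^2/2 + 2*z + 4*exp(-3*z)/3


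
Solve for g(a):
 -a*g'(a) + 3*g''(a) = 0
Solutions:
 g(a) = C1 + C2*erfi(sqrt(6)*a/6)


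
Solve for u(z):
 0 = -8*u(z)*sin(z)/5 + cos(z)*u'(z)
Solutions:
 u(z) = C1/cos(z)^(8/5)


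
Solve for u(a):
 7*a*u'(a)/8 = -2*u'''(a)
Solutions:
 u(a) = C1 + Integral(C2*airyai(-2^(2/3)*7^(1/3)*a/4) + C3*airybi(-2^(2/3)*7^(1/3)*a/4), a)


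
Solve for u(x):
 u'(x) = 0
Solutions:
 u(x) = C1


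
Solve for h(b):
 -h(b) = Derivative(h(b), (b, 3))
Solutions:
 h(b) = C3*exp(-b) + (C1*sin(sqrt(3)*b/2) + C2*cos(sqrt(3)*b/2))*exp(b/2)


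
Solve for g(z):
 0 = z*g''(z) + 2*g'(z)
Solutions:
 g(z) = C1 + C2/z


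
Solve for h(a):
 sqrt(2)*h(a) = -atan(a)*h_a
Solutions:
 h(a) = C1*exp(-sqrt(2)*Integral(1/atan(a), a))


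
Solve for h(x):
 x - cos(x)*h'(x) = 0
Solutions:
 h(x) = C1 + Integral(x/cos(x), x)


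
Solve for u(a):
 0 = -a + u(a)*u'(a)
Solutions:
 u(a) = -sqrt(C1 + a^2)
 u(a) = sqrt(C1 + a^2)


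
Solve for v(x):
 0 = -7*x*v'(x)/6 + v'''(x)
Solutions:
 v(x) = C1 + Integral(C2*airyai(6^(2/3)*7^(1/3)*x/6) + C3*airybi(6^(2/3)*7^(1/3)*x/6), x)


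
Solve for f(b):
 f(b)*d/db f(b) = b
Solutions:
 f(b) = -sqrt(C1 + b^2)
 f(b) = sqrt(C1 + b^2)


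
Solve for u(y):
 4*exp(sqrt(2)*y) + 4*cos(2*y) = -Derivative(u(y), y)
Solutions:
 u(y) = C1 - 2*sqrt(2)*exp(sqrt(2)*y) - 2*sin(2*y)


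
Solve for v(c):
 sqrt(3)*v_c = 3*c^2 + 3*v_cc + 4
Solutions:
 v(c) = C1 + C2*exp(sqrt(3)*c/3) + sqrt(3)*c^3/3 + 3*c^2 + 22*sqrt(3)*c/3


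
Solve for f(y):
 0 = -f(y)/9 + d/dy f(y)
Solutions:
 f(y) = C1*exp(y/9)


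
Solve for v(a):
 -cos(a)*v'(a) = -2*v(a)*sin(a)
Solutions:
 v(a) = C1/cos(a)^2


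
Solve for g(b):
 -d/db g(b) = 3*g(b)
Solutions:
 g(b) = C1*exp(-3*b)


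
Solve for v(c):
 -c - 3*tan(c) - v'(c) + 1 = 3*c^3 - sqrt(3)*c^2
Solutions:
 v(c) = C1 - 3*c^4/4 + sqrt(3)*c^3/3 - c^2/2 + c + 3*log(cos(c))


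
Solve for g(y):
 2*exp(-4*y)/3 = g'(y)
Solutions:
 g(y) = C1 - exp(-4*y)/6


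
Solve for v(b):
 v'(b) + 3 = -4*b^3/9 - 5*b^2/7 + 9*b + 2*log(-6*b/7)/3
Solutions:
 v(b) = C1 - b^4/9 - 5*b^3/21 + 9*b^2/2 + 2*b*log(-b)/3 + b*(-11 - 2*log(7) + 2*log(6))/3


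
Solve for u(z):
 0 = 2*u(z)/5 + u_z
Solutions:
 u(z) = C1*exp(-2*z/5)


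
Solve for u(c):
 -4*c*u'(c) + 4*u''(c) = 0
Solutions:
 u(c) = C1 + C2*erfi(sqrt(2)*c/2)


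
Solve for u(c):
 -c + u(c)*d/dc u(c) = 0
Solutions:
 u(c) = -sqrt(C1 + c^2)
 u(c) = sqrt(C1 + c^2)


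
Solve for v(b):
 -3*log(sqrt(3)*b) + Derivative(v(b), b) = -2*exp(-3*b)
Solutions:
 v(b) = C1 + 3*b*log(b) + b*(-3 + 3*log(3)/2) + 2*exp(-3*b)/3


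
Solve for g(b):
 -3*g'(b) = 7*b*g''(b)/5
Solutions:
 g(b) = C1 + C2/b^(8/7)


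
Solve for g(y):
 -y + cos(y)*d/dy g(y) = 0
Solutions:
 g(y) = C1 + Integral(y/cos(y), y)


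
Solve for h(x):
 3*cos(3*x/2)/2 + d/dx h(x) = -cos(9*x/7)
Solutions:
 h(x) = C1 - 7*sin(9*x/7)/9 - sin(3*x/2)


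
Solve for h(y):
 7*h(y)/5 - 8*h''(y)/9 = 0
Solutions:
 h(y) = C1*exp(-3*sqrt(70)*y/20) + C2*exp(3*sqrt(70)*y/20)


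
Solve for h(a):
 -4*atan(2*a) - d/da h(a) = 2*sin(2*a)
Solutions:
 h(a) = C1 - 4*a*atan(2*a) + log(4*a^2 + 1) + cos(2*a)


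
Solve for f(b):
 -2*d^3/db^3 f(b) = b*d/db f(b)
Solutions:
 f(b) = C1 + Integral(C2*airyai(-2^(2/3)*b/2) + C3*airybi(-2^(2/3)*b/2), b)


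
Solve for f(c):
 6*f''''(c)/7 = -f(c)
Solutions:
 f(c) = (C1*sin(14^(1/4)*3^(3/4)*c/6) + C2*cos(14^(1/4)*3^(3/4)*c/6))*exp(-14^(1/4)*3^(3/4)*c/6) + (C3*sin(14^(1/4)*3^(3/4)*c/6) + C4*cos(14^(1/4)*3^(3/4)*c/6))*exp(14^(1/4)*3^(3/4)*c/6)


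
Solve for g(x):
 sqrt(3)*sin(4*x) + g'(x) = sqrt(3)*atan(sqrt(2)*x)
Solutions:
 g(x) = C1 + sqrt(3)*(x*atan(sqrt(2)*x) - sqrt(2)*log(2*x^2 + 1)/4) + sqrt(3)*cos(4*x)/4


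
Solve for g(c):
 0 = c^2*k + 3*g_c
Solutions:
 g(c) = C1 - c^3*k/9


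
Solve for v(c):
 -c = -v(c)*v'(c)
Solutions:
 v(c) = -sqrt(C1 + c^2)
 v(c) = sqrt(C1 + c^2)


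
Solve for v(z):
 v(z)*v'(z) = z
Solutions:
 v(z) = -sqrt(C1 + z^2)
 v(z) = sqrt(C1 + z^2)


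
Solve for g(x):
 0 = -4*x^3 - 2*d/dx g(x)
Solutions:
 g(x) = C1 - x^4/2


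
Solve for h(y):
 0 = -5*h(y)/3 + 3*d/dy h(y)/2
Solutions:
 h(y) = C1*exp(10*y/9)


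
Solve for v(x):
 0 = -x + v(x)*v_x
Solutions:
 v(x) = -sqrt(C1 + x^2)
 v(x) = sqrt(C1 + x^2)


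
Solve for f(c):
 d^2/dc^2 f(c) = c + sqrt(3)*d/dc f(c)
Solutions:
 f(c) = C1 + C2*exp(sqrt(3)*c) - sqrt(3)*c^2/6 - c/3


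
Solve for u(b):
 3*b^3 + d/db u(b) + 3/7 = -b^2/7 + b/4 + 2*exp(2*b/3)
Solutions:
 u(b) = C1 - 3*b^4/4 - b^3/21 + b^2/8 - 3*b/7 + 3*exp(2*b/3)


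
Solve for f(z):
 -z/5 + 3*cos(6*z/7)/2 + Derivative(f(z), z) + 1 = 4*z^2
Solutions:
 f(z) = C1 + 4*z^3/3 + z^2/10 - z - 7*sin(6*z/7)/4


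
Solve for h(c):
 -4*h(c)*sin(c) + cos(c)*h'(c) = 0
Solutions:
 h(c) = C1/cos(c)^4


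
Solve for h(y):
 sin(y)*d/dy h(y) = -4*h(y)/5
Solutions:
 h(y) = C1*(cos(y) + 1)^(2/5)/(cos(y) - 1)^(2/5)


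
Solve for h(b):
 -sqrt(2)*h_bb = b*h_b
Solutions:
 h(b) = C1 + C2*erf(2^(1/4)*b/2)


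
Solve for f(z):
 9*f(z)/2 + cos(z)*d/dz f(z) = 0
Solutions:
 f(z) = C1*(sin(z) - 1)^(1/4)*(sin(z)^2 - 2*sin(z) + 1)/((sin(z) + 1)^(1/4)*(sin(z)^2 + 2*sin(z) + 1))


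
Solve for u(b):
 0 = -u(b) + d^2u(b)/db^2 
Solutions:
 u(b) = C1*exp(-b) + C2*exp(b)


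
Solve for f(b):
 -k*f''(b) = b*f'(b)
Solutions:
 f(b) = C1 + C2*sqrt(k)*erf(sqrt(2)*b*sqrt(1/k)/2)


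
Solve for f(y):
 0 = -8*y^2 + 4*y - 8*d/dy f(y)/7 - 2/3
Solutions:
 f(y) = C1 - 7*y^3/3 + 7*y^2/4 - 7*y/12


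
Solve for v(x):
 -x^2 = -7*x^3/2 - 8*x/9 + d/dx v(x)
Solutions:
 v(x) = C1 + 7*x^4/8 - x^3/3 + 4*x^2/9


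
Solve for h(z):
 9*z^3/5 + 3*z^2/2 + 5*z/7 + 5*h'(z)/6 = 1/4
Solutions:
 h(z) = C1 - 27*z^4/50 - 3*z^3/5 - 3*z^2/7 + 3*z/10


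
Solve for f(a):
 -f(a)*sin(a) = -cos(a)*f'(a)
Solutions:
 f(a) = C1/cos(a)


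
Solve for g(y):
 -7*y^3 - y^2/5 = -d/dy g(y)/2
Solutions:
 g(y) = C1 + 7*y^4/2 + 2*y^3/15


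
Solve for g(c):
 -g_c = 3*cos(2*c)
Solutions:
 g(c) = C1 - 3*sin(2*c)/2


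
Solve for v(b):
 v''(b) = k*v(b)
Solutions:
 v(b) = C1*exp(-b*sqrt(k)) + C2*exp(b*sqrt(k))


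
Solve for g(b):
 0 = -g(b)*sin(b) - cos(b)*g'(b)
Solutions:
 g(b) = C1*cos(b)


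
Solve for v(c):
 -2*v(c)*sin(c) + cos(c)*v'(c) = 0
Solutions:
 v(c) = C1/cos(c)^2


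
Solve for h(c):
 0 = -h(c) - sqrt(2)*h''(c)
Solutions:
 h(c) = C1*sin(2^(3/4)*c/2) + C2*cos(2^(3/4)*c/2)


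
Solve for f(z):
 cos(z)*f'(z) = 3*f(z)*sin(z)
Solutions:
 f(z) = C1/cos(z)^3


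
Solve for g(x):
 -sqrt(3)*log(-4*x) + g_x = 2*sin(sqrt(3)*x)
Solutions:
 g(x) = C1 + sqrt(3)*x*(log(-x) - 1) + 2*sqrt(3)*x*log(2) - 2*sqrt(3)*cos(sqrt(3)*x)/3


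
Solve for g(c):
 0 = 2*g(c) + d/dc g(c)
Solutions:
 g(c) = C1*exp(-2*c)


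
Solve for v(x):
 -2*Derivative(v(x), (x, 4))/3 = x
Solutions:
 v(x) = C1 + C2*x + C3*x^2 + C4*x^3 - x^5/80


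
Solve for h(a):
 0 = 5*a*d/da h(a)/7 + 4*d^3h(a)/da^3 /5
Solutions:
 h(a) = C1 + Integral(C2*airyai(-5^(2/3)*98^(1/3)*a/14) + C3*airybi(-5^(2/3)*98^(1/3)*a/14), a)


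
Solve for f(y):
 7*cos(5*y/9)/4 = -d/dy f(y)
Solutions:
 f(y) = C1 - 63*sin(5*y/9)/20


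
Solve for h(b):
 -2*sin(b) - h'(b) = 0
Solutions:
 h(b) = C1 + 2*cos(b)


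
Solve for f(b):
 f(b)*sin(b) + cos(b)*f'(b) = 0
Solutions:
 f(b) = C1*cos(b)


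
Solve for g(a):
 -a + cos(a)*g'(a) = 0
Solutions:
 g(a) = C1 + Integral(a/cos(a), a)


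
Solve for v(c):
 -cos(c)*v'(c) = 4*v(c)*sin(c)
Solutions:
 v(c) = C1*cos(c)^4
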